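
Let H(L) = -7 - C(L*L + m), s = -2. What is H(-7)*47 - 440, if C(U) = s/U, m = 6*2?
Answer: -46815/61 ≈ -767.46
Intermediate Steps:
m = 12
C(U) = -2/U
H(L) = -7 + 2/(12 + L**2) (H(L) = -7 - (-2)/(L*L + 12) = -7 - (-2)/(L**2 + 12) = -7 - (-2)/(12 + L**2) = -7 + 2/(12 + L**2))
H(-7)*47 - 440 = (-7 + 2/(12 + (-7)**2))*47 - 440 = (-7 + 2/(12 + 49))*47 - 440 = (-7 + 2/61)*47 - 440 = -425/61*47 - 440 = -19975/61 - 440 = -46815/61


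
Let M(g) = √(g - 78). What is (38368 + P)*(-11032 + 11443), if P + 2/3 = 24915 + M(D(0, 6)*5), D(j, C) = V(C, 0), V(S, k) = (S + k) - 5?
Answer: 26009039 + 411*I*√73 ≈ 2.6009e+7 + 3511.6*I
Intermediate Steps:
V(S, k) = -5 + S + k
D(j, C) = -5 + C (D(j, C) = -5 + C + 0 = -5 + C)
M(g) = √(-78 + g)
P = 74743/3 + I*√73 (P = -⅔ + (24915 + √(-78 + (-5 + 6)*5)) = -⅔ + (24915 + √(-78 + 1*5)) = -⅔ + (24915 + √(-78 + 5)) = -⅔ + (24915 + √(-73)) = -⅔ + (24915 + I*√73) = 74743/3 + I*√73 ≈ 24914.0 + 8.544*I)
(38368 + P)*(-11032 + 11443) = (38368 + (74743/3 + I*√73))*(-11032 + 11443) = (189847/3 + I*√73)*411 = 26009039 + 411*I*√73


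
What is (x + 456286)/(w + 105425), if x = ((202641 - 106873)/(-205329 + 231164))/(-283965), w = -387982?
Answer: -3347421676735882/2072904771876675 ≈ -1.6148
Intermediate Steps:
x = -95768/7336235775 (x = (95768/25835)*(-1/283965) = -95768/7336235775 ≈ -1.3054e-5)
(x + 456286)/(w + 105425) = (-95768/7336235775 + 456286)/(-387982 + 105425) = (3347421676735882/7336235775)/(-282557) = (3347421676735882/7336235775)*(-1/282557) = -3347421676735882/2072904771876675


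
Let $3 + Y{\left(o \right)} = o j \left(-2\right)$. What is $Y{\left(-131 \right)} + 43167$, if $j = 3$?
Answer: $43950$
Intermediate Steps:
$Y{\left(o \right)} = -3 - 6 o$ ($Y{\left(o \right)} = -3 + o 3 \left(-2\right) = -3 + 3 o \left(-2\right) = -3 - 6 o$)
$Y{\left(-131 \right)} + 43167 = \left(-3 - -786\right) + 43167 = \left(-3 + 786\right) + 43167 = 783 + 43167 = 43950$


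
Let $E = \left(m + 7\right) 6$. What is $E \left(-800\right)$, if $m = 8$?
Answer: $-72000$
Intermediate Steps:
$E = 90$ ($E = \left(8 + 7\right) 6 = 15 \cdot 6 = 90$)
$E \left(-800\right) = 90 \left(-800\right) = -72000$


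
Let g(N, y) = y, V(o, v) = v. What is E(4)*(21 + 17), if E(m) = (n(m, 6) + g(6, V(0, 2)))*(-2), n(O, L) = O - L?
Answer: 0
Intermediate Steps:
E(m) = 8 - 2*m (E(m) = ((m - 1*6) + 2)*(-2) = ((m - 6) + 2)*(-2) = ((-6 + m) + 2)*(-2) = (-4 + m)*(-2) = 8 - 2*m)
E(4)*(21 + 17) = (8 - 2*4)*(21 + 17) = (8 - 8)*38 = 0*38 = 0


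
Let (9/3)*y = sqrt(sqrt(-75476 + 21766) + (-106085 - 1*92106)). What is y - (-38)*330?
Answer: 12540 + sqrt(-198191 + I*sqrt(53710))/3 ≈ 12540.0 + 148.4*I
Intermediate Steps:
y = sqrt(-198191 + I*sqrt(53710))/3 (y = sqrt(sqrt(-75476 + 21766) + (-106085 - 1*92106))/3 = sqrt(sqrt(-53710) + (-106085 - 92106))/3 = sqrt(I*sqrt(53710) - 198191)/3 = sqrt(-198191 + I*sqrt(53710))/3 ≈ 0.086763 + 148.4*I)
y - (-38)*330 = sqrt(-198191 + I*sqrt(53710))/3 - (-38)*330 = sqrt(-198191 + I*sqrt(53710))/3 - 1*(-12540) = sqrt(-198191 + I*sqrt(53710))/3 + 12540 = 12540 + sqrt(-198191 + I*sqrt(53710))/3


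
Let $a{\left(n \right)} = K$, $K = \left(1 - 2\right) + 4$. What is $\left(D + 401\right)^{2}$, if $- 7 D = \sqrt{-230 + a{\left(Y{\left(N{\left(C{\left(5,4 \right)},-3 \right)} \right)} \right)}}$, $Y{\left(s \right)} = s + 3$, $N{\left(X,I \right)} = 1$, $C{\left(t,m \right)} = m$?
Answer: $\frac{\left(2807 - i \sqrt{227}\right)^{2}}{49} \approx 1.608 \cdot 10^{5} - 1726.2 i$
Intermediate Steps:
$K = 3$ ($K = -1 + 4 = 3$)
$Y{\left(s \right)} = 3 + s$
$a{\left(n \right)} = 3$
$D = - \frac{i \sqrt{227}}{7}$ ($D = - \frac{\sqrt{-230 + 3}}{7} = - \frac{\sqrt{-227}}{7} = - \frac{i \sqrt{227}}{7} \approx - 2.1524 i$)
$\left(D + 401\right)^{2} = \left(- \frac{i \sqrt{227}}{7} + 401\right)^{2} = \left(401 - \frac{i \sqrt{227}}{7}\right)^{2}$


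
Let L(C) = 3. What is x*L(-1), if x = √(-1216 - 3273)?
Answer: 201*I ≈ 201.0*I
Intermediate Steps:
x = 67*I (x = √(-4489) = 67*I ≈ 67.0*I)
x*L(-1) = (67*I)*3 = 201*I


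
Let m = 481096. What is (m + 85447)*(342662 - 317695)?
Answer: 14144879081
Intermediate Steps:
(m + 85447)*(342662 - 317695) = (481096 + 85447)*(342662 - 317695) = 566543*24967 = 14144879081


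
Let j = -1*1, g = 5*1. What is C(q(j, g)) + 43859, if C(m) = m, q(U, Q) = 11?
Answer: 43870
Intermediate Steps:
g = 5
j = -1
C(q(j, g)) + 43859 = 11 + 43859 = 43870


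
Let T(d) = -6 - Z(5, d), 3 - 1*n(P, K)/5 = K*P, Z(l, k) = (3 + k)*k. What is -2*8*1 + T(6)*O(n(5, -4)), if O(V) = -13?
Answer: 764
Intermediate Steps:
Z(l, k) = k*(3 + k)
n(P, K) = 15 - 5*K*P
T(d) = -6 - d*(3 + d)
-2*8*1 + T(6)*O(n(5, -4)) = -2*8*1 + (-6 - 1*6*(3 + 6))*(-13) = -16*1 + (-6 - 1*6*9)*(-13) = -16 + (-6 - 54)*(-13) = -16 - 60*(-13) = -16 + 780 = 764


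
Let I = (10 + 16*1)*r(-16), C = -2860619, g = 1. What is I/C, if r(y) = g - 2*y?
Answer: -858/2860619 ≈ -0.00029994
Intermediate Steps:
r(y) = 1 - 2*y
I = 858 (I = (10 + 16*1)*(1 - 2*(-16)) = (10 + 16)*(1 + 32) = 26*33 = 858)
I/C = 858/(-2860619) = 858*(-1/2860619) = -858/2860619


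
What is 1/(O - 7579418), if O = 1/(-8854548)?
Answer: -8854548/67112320493065 ≈ -1.3194e-7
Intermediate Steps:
O = -1/8854548 ≈ -1.1294e-7
1/(O - 7579418) = 1/(-1/8854548 - 7579418) = 1/(-67112320493065/8854548) = -8854548/67112320493065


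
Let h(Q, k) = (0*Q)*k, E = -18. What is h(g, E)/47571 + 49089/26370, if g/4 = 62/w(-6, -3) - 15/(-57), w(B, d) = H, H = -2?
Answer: 16363/8790 ≈ 1.8615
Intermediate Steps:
w(B, d) = -2
g = -2336/19 (g = 4*(62/(-2) - 15/(-57)) = 4*(62*(-1/2) - 15*(-1/57)) = 4*(-31 + 5/19) = 4*(-584/19) = -2336/19 ≈ -122.95)
h(Q, k) = 0 (h(Q, k) = 0*k = 0)
h(g, E)/47571 + 49089/26370 = 0/47571 + 49089/26370 = 0*(1/47571) + 49089*(1/26370) = 0 + 16363/8790 = 16363/8790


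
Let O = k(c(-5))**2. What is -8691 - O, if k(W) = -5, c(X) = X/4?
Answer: -8716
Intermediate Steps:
c(X) = X/4 (c(X) = X*(1/4) = X/4)
O = 25 (O = (-5)**2 = 25)
-8691 - O = -8691 - 1*25 = -8691 - 25 = -8716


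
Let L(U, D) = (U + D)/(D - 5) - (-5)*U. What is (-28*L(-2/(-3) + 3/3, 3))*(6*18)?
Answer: -18144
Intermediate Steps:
L(U, D) = 5*U + (D + U)/(-5 + D) (L(U, D) = (D + U)/(-5 + D) + 5*U = 5*U + (D + U)/(-5 + D))
(-28*L(-2/(-3) + 3/3, 3))*(6*18) = (-28*(3 - 24*(-2/(-3) + 3/3) + 5*3*(-2/(-3) + 3/3))/(-5 + 3))*(6*18) = -28*(3 - 24*(-2*(-1/3) + 3*(1/3)) + 5*3*(-2*(-1/3) + 3*(1/3)))/(-2)*108 = -(-14)*(3 - 24*(2/3 + 1) + 5*3*(2/3 + 1))*108 = -(-14)*(3 - 24*5/3 + 5*3*(5/3))*108 = -(-14)*(3 - 40 + 25)*108 = -(-14)*(-12)*108 = -28*6*108 = -168*108 = -18144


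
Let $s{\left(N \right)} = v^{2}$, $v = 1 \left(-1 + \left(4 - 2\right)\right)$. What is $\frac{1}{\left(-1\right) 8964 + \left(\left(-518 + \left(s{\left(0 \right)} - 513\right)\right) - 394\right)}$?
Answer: $- \frac{1}{10388} \approx -9.6265 \cdot 10^{-5}$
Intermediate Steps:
$v = 1$ ($v = 1 \left(-1 + 2\right) = 1 \cdot 1 = 1$)
$s{\left(N \right)} = 1$ ($s{\left(N \right)} = 1^{2} = 1$)
$\frac{1}{\left(-1\right) 8964 + \left(\left(-518 + \left(s{\left(0 \right)} - 513\right)\right) - 394\right)} = \frac{1}{\left(-1\right) 8964 + \left(\left(-518 + \left(1 - 513\right)\right) - 394\right)} = \frac{1}{-8964 + \left(\left(-518 + \left(1 - 513\right)\right) - 394\right)} = \frac{1}{-8964 - 1424} = \frac{1}{-10388} = - \frac{1}{10388}$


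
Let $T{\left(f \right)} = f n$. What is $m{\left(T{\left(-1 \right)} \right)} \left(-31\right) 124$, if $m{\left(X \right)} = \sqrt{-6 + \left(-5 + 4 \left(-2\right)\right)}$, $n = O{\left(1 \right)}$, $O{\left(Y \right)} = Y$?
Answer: $- 3844 i \sqrt{19} \approx - 16756.0 i$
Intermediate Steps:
$n = 1$
$T{\left(f \right)} = f$ ($T{\left(f \right)} = f 1 = f$)
$m{\left(X \right)} = i \sqrt{19}$ ($m{\left(X \right)} = \sqrt{-6 - 13} = \sqrt{-19} = i \sqrt{19}$)
$m{\left(T{\left(-1 \right)} \right)} \left(-31\right) 124 = i \sqrt{19} \left(-31\right) 124 = - 31 i \sqrt{19} \cdot 124 = - 3844 i \sqrt{19}$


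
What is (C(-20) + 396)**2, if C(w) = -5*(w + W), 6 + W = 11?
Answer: 221841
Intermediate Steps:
W = 5 (W = -6 + 11 = 5)
C(w) = -25 - 5*w (C(w) = -5*(w + 5) = -5*(5 + w) = -25 - 5*w)
(C(-20) + 396)**2 = ((-25 - 5*(-20)) + 396)**2 = ((-25 + 100) + 396)**2 = (75 + 396)**2 = 471**2 = 221841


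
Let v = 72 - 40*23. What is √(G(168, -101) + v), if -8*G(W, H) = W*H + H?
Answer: 11*√170/4 ≈ 35.856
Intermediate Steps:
G(W, H) = -H/8 - H*W/8 (G(W, H) = -(W*H + H)/8 = -(H*W + H)/8 = -(H + H*W)/8 = -H/8 - H*W/8)
v = -848 (v = 72 - 920 = -848)
√(G(168, -101) + v) = √(-⅛*(-101)*(1 + 168) - 848) = √(-⅛*(-101)*169 - 848) = √(17069/8 - 848) = √(10285/8) = 11*√170/4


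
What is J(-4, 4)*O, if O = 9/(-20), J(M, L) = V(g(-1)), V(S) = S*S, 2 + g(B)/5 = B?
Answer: -405/4 ≈ -101.25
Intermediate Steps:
g(B) = -10 + 5*B
V(S) = S**2
J(M, L) = 225 (J(M, L) = (-10 + 5*(-1))**2 = (-10 - 5)**2 = (-15)**2 = 225)
O = -9/20 (O = 9*(-1/20) = -9/20 ≈ -0.45000)
J(-4, 4)*O = 225*(-9/20) = -405/4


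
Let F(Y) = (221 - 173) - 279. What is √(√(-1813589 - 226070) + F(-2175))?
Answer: √(-231 + I*√2039659) ≈ 24.655 + 28.963*I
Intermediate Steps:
F(Y) = -231 (F(Y) = 48 - 279 = -231)
√(√(-1813589 - 226070) + F(-2175)) = √(√(-1813589 - 226070) - 231) = √(√(-2039659) - 231) = √(I*√2039659 - 231) = √(-231 + I*√2039659)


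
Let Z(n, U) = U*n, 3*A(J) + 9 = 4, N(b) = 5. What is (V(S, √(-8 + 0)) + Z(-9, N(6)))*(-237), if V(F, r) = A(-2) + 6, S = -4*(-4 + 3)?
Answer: 9638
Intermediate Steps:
A(J) = -5/3 (A(J) = -3 + (⅓)*4 = -3 + 4/3 = -5/3)
S = 4 (S = -4*(-1) = 4)
V(F, r) = 13/3 (V(F, r) = -5/3 + 6 = 13/3)
(V(S, √(-8 + 0)) + Z(-9, N(6)))*(-237) = (13/3 + 5*(-9))*(-237) = (13/3 - 45)*(-237) = -122/3*(-237) = 9638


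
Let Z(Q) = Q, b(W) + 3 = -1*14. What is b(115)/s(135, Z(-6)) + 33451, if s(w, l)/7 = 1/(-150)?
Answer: 236707/7 ≈ 33815.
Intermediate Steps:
b(W) = -17 (b(W) = -3 - 1*14 = -3 - 14 = -17)
s(w, l) = -7/150 (s(w, l) = 7/(-150) = 7*(-1/150) = -7/150)
b(115)/s(135, Z(-6)) + 33451 = -17/(-7/150) + 33451 = -17*(-150/7) + 33451 = 2550/7 + 33451 = 236707/7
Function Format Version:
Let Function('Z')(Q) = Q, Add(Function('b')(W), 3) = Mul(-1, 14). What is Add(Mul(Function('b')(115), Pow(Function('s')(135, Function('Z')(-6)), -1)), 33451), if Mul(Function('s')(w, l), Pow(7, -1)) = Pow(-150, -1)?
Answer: Rational(236707, 7) ≈ 33815.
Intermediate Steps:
Function('b')(W) = -17 (Function('b')(W) = Add(-3, Mul(-1, 14)) = Add(-3, -14) = -17)
Function('s')(w, l) = Rational(-7, 150) (Function('s')(w, l) = Mul(7, Pow(-150, -1)) = Mul(7, Rational(-1, 150)) = Rational(-7, 150))
Add(Mul(Function('b')(115), Pow(Function('s')(135, Function('Z')(-6)), -1)), 33451) = Add(Mul(-17, Pow(Rational(-7, 150), -1)), 33451) = Add(Mul(-17, Rational(-150, 7)), 33451) = Add(Rational(2550, 7), 33451) = Rational(236707, 7)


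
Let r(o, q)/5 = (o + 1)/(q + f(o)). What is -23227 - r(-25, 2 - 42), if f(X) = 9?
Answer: -720157/31 ≈ -23231.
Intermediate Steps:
r(o, q) = 5*(1 + o)/(9 + q) (r(o, q) = 5*((o + 1)/(q + 9)) = 5*((1 + o)/(9 + q)) = 5*(1 + o)/(9 + q))
-23227 - r(-25, 2 - 42) = -23227 - 5*(1 - 25)/(9 + (2 - 42)) = -23227 - 5*(-24)/(9 - 40) = -23227 - 5*(-24)/(-31) = -23227 - 5*(-1)*(-24)/31 = -23227 - 1*120/31 = -23227 - 120/31 = -720157/31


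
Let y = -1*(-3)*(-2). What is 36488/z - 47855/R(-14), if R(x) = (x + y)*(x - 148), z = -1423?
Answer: -37263757/922104 ≈ -40.412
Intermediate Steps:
y = -6 (y = 3*(-2) = -6)
R(x) = (-148 + x)*(-6 + x) (R(x) = (x - 6)*(x - 148) = (-6 + x)*(-148 + x) = (-148 + x)*(-6 + x))
36488/z - 47855/R(-14) = 36488/(-1423) - 47855/(888 + (-14)² - 154*(-14)) = 36488*(-1/1423) - 47855/(888 + 196 + 2156) = -36488/1423 - 47855/3240 = -36488/1423 - 47855*1/3240 = -36488/1423 - 9571/648 = -37263757/922104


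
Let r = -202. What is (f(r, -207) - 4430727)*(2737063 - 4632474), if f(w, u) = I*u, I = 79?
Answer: 8429044349880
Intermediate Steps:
f(w, u) = 79*u
(f(r, -207) - 4430727)*(2737063 - 4632474) = (79*(-207) - 4430727)*(2737063 - 4632474) = (-16353 - 4430727)*(-1895411) = -4447080*(-1895411) = 8429044349880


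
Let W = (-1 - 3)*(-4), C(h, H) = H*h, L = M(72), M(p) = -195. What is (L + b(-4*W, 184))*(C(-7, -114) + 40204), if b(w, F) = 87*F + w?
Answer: 645740498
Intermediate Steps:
L = -195
W = 16 (W = -4*(-4) = 16)
b(w, F) = w + 87*F
(L + b(-4*W, 184))*(C(-7, -114) + 40204) = (-195 + (-4*16 + 87*184))*(-114*(-7) + 40204) = (-195 + (-64 + 16008))*(798 + 40204) = (-195 + 15944)*41002 = 15749*41002 = 645740498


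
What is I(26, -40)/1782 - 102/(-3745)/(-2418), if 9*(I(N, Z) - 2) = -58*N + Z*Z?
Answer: 7533782/1100232315 ≈ 0.0068474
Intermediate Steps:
I(N, Z) = 2 - 58*N/9 + Z²/9 (I(N, Z) = 2 + (-58*N + Z*Z)/9 = 2 + (-58*N + Z²)/9 = 2 + (Z² - 58*N)/9 = 2 + (-58*N/9 + Z²/9) = 2 - 58*N/9 + Z²/9)
I(26, -40)/1782 - 102/(-3745)/(-2418) = (2 - 58/9*26 + (⅑)*(-40)²)/1782 - 102/(-3745)/(-2418) = (2 - 1508/9 + (⅑)*1600)*(1/1782) - 102*(-1/3745)*(-1/2418) = (2 - 1508/9 + 1600/9)*(1/1782) + (102/3745)*(-1/2418) = (110/9)*(1/1782) - 17/1509235 = 5/729 - 17/1509235 = 7533782/1100232315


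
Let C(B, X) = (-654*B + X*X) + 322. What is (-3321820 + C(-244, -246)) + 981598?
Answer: -2119808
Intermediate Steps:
C(B, X) = 322 + X**2 - 654*B (C(B, X) = (-654*B + X**2) + 322 = (X**2 - 654*B) + 322 = 322 + X**2 - 654*B)
(-3321820 + C(-244, -246)) + 981598 = (-3321820 + (322 + (-246)**2 - 654*(-244))) + 981598 = (-3321820 + (322 + 60516 + 159576)) + 981598 = (-3321820 + 220414) + 981598 = -3101406 + 981598 = -2119808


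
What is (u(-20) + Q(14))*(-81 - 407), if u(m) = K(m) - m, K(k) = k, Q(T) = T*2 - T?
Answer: -6832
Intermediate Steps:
Q(T) = T (Q(T) = 2*T - T = T)
u(m) = 0 (u(m) = m - m = 0)
(u(-20) + Q(14))*(-81 - 407) = (0 + 14)*(-81 - 407) = 14*(-488) = -6832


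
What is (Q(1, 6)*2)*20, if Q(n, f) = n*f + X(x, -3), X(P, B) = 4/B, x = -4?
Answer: 560/3 ≈ 186.67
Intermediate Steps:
Q(n, f) = -4/3 + f*n (Q(n, f) = n*f + 4/(-3) = f*n + 4*(-⅓) = f*n - 4/3 = -4/3 + f*n)
(Q(1, 6)*2)*20 = ((-4/3 + 6*1)*2)*20 = ((-4/3 + 6)*2)*20 = ((14/3)*2)*20 = (28/3)*20 = 560/3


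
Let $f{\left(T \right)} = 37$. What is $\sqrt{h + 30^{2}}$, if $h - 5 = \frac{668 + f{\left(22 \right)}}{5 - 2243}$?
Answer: $\frac{\sqrt{503471670}}{746} \approx 30.078$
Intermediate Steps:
$h = \frac{3495}{746}$ ($h = 5 + \frac{668 + 37}{5 - 2243} = 5 + \frac{705}{-2238} = 5 + 705 \left(- \frac{1}{2238}\right) = 5 - \frac{235}{746} = \frac{3495}{746} \approx 4.685$)
$\sqrt{h + 30^{2}} = \sqrt{\frac{3495}{746} + 30^{2}} = \sqrt{\frac{3495}{746} + 900} = \sqrt{\frac{674895}{746}} = \frac{\sqrt{503471670}}{746}$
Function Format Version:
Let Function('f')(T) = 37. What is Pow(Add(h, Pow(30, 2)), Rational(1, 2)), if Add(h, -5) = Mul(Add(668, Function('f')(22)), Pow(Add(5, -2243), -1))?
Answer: Mul(Rational(1, 746), Pow(503471670, Rational(1, 2))) ≈ 30.078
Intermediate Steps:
h = Rational(3495, 746) (h = Add(5, Mul(Add(668, 37), Pow(Add(5, -2243), -1))) = Add(5, Mul(705, Pow(-2238, -1))) = Add(5, Mul(705, Rational(-1, 2238))) = Add(5, Rational(-235, 746)) = Rational(3495, 746) ≈ 4.6850)
Pow(Add(h, Pow(30, 2)), Rational(1, 2)) = Pow(Add(Rational(3495, 746), Pow(30, 2)), Rational(1, 2)) = Pow(Add(Rational(3495, 746), 900), Rational(1, 2)) = Pow(Rational(674895, 746), Rational(1, 2)) = Mul(Rational(1, 746), Pow(503471670, Rational(1, 2)))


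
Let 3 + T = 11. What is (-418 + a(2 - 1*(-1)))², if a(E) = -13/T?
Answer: 11269449/64 ≈ 1.7609e+5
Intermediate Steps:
T = 8 (T = -3 + 11 = 8)
a(E) = -13/8
(-418 + a(2 - 1*(-1)))² = (-418 - 13/8)² = (-3357/8)² = 11269449/64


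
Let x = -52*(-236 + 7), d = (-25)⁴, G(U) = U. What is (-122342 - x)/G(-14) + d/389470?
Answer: 5229181625/545258 ≈ 9590.3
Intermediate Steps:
d = 390625
x = 11908 (x = -52*(-229) = 11908)
(-122342 - x)/G(-14) + d/389470 = (-122342 - 1*11908)/(-14) + 390625/389470 = (-122342 - 11908)*(-1/14) + 390625*(1/389470) = -134250*(-1/14) + 78125/77894 = 67125/7 + 78125/77894 = 5229181625/545258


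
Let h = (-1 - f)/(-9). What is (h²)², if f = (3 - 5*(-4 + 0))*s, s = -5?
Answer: 2085136/81 ≈ 25742.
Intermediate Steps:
f = -115 (f = (3 - 5*(-4 + 0))*(-5) = (3 - 5*(-4))*(-5) = (3 + 20)*(-5) = 23*(-5) = -115)
h = -38/3 (h = (-1 - 1*(-115))/(-9) = (-1 + 115)*(-⅑) = 114*(-⅑) = -38/3 ≈ -12.667)
(h²)² = ((-38/3)²)² = (1444/9)² = 2085136/81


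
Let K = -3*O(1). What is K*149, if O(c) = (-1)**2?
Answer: -447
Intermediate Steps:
O(c) = 1
K = -3 (K = -3*1 = -3)
K*149 = -3*149 = -447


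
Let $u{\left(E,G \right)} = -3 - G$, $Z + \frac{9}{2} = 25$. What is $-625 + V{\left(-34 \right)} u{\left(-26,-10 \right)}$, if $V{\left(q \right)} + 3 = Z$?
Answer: $- \frac{1005}{2} \approx -502.5$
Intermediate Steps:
$Z = \frac{41}{2}$ ($Z = - \frac{9}{2} + 25 = \frac{41}{2} \approx 20.5$)
$V{\left(q \right)} = \frac{35}{2}$ ($V{\left(q \right)} = -3 + \frac{41}{2} = \frac{35}{2}$)
$-625 + V{\left(-34 \right)} u{\left(-26,-10 \right)} = -625 + \frac{35 \left(-3 - -10\right)}{2} = -625 + \frac{35 \left(-3 + 10\right)}{2} = -625 + \frac{35}{2} \cdot 7 = -625 + \frac{245}{2} = - \frac{1005}{2}$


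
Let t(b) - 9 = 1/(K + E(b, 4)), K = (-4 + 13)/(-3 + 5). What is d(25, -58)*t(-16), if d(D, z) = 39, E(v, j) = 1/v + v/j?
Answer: 3081/7 ≈ 440.14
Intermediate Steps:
E(v, j) = 1/v + v/j
K = 9/2 ≈ 4.5000
t(b) = 9 + 1/(9/2 + 1/b + b/4) (t(b) = 9 + 1/(9/2 + (1/b + b/4)) = 9 + 1/(9/2 + 1/b + b/4))
d(25, -58)*t(-16) = 39*((36 + 9*(-16)² + 166*(-16))/(4 + (-16)² + 18*(-16))) = 39*((36 + 9*256 - 2656)/(4 + 256 - 288)) = 39*((36 + 2304 - 2656)/(-28)) = 39*(-1/28*(-316)) = 39*(79/7) = 3081/7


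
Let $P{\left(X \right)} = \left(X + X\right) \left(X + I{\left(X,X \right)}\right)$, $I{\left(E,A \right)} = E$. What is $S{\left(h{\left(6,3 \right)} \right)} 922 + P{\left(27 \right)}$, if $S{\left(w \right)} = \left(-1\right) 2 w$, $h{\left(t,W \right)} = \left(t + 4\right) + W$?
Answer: $-21056$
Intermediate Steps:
$h{\left(t,W \right)} = 4 + W + t$ ($h{\left(t,W \right)} = \left(4 + t\right) + W = 4 + W + t$)
$S{\left(w \right)} = - 2 w$
$P{\left(X \right)} = 4 X^{2}$ ($P{\left(X \right)} = \left(X + X\right) \left(X + X\right) = 2 X 2 X = 4 X^{2}$)
$S{\left(h{\left(6,3 \right)} \right)} 922 + P{\left(27 \right)} = - 2 \left(4 + 3 + 6\right) 922 + 4 \cdot 27^{2} = \left(-2\right) 13 \cdot 922 + 4 \cdot 729 = \left(-26\right) 922 + 2916 = -23972 + 2916 = -21056$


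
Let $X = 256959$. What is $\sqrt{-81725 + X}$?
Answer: $\sqrt{175234} \approx 418.61$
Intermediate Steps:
$\sqrt{-81725 + X} = \sqrt{-81725 + 256959} = \sqrt{175234}$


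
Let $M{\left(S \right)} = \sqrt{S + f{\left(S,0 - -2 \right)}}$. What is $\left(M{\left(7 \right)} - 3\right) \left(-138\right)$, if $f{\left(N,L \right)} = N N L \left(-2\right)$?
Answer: $414 - 414 i \sqrt{21} \approx 414.0 - 1897.2 i$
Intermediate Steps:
$f{\left(N,L \right)} = - 2 L N^{2}$ ($f{\left(N,L \right)} = N^{2} L \left(-2\right) = L N^{2} \left(-2\right) = - 2 L N^{2}$)
$M{\left(S \right)} = \sqrt{S - 4 S^{2}}$ ($M{\left(S \right)} = \sqrt{S - 2 \left(0 - -2\right) S^{2}} = \sqrt{S - 2 \left(0 + 2\right) S^{2}} = \sqrt{S - 4 S^{2}}$)
$\left(M{\left(7 \right)} - 3\right) \left(-138\right) = \left(\sqrt{7 \left(1 - 28\right)} - 3\right) \left(-138\right) = \left(\sqrt{7 \left(-27\right)} - 3\right) \left(-138\right) = \left(\sqrt{-189} - 3\right) \left(-138\right) = \left(3 i \sqrt{21} - 3\right) \left(-138\right) = \left(-3 + 3 i \sqrt{21}\right) \left(-138\right) = 414 - 414 i \sqrt{21}$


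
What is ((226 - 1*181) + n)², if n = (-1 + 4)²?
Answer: 2916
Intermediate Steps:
n = 9 (n = 3² = 9)
((226 - 1*181) + n)² = ((226 - 1*181) + 9)² = ((226 - 181) + 9)² = (45 + 9)² = 54² = 2916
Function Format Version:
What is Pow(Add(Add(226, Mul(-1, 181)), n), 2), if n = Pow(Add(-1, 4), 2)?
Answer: 2916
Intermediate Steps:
n = 9 (n = Pow(3, 2) = 9)
Pow(Add(Add(226, Mul(-1, 181)), n), 2) = Pow(Add(Add(226, Mul(-1, 181)), 9), 2) = Pow(Add(Add(226, -181), 9), 2) = Pow(Add(45, 9), 2) = Pow(54, 2) = 2916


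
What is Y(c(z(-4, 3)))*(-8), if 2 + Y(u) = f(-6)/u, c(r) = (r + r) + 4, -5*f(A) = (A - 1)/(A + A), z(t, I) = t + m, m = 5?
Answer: 727/45 ≈ 16.156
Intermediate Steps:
z(t, I) = 5 + t (z(t, I) = t + 5 = 5 + t)
f(A) = -(-1 + A)/(10*A) (f(A) = -(A - 1)/(5*(A + A)) = -(-1 + A)/(5*(2*A)) = -(-1 + A)*1/(2*A)/5 = -(-1 + A)/(10*A))
c(r) = 4 + 2*r (c(r) = 2*r + 4 = 4 + 2*r)
Y(u) = -2 - 7/(60*u) (Y(u) = -2 + ((1/10)*(1 - 1*(-6))/(-6))/u = -2 + ((1/10)*(-1/6)*(1 + 6))/u = -2 + ((1/10)*(-1/6)*7)/u = -2 - 7/(60*u))
Y(c(z(-4, 3)))*(-8) = (-2 - 7/(60*(4 + 2*(5 - 4))))*(-8) = (-2 - 7/(60*(4 + 2*1)))*(-8) = (-2 - 7/(60*(4 + 2)))*(-8) = (-2 - 7/60/6)*(-8) = (-2 - 7/60*1/6)*(-8) = (-2 - 7/360)*(-8) = -727/360*(-8) = 727/45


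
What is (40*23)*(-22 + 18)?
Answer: -3680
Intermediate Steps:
(40*23)*(-22 + 18) = 920*(-4) = -3680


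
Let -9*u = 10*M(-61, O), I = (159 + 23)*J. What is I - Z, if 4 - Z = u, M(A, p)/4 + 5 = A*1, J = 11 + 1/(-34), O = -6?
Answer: 116585/51 ≈ 2286.0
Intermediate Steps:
J = 373/34 (J = 11 - 1/34 = 373/34 ≈ 10.971)
M(A, p) = -20 + 4*A (M(A, p) = -20 + 4*(A*1) = -20 + 4*A)
I = 33943/17 (I = (159 + 23)*(373/34) = 182*(373/34) = 33943/17 ≈ 1996.6)
u = 880/3 (u = -10*(-20 + 4*(-61))/9 = -10*(-20 - 244)/9 = -10*(-264)/9 = -⅑*(-2640) = 880/3 ≈ 293.33)
Z = -868/3 (Z = 4 - 1*880/3 = 4 - 880/3 = -868/3 ≈ -289.33)
I - Z = 33943/17 - 1*(-868/3) = 33943/17 + 868/3 = 116585/51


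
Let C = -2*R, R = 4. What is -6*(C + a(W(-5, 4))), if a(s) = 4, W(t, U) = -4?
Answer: 24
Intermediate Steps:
C = -8 (C = -2*4 = -8)
-6*(C + a(W(-5, 4))) = -6*(-8 + 4) = -6*(-4) = 24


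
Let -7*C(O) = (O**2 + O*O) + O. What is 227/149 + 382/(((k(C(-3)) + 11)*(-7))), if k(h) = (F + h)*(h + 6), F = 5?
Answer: -153493/160771 ≈ -0.95473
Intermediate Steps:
C(O) = -2*O**2/7 - O/7 (C(O) = -((O**2 + O*O) + O)/7 = -((O**2 + O**2) + O)/7 = -(2*O**2 + O)/7 = -(O + 2*O**2)/7 = -2*O**2/7 - O/7)
k(h) = (5 + h)*(6 + h) (k(h) = (5 + h)*(h + 6) = (5 + h)*(6 + h))
227/149 + 382/(((k(C(-3)) + 11)*(-7))) = 227/149 + 382/((((30 + (-1/7*(-3)*(1 + 2*(-3)))**2 + 11*(-1/7*(-3)*(1 + 2*(-3)))) + 11)*(-7))) = 227*(1/149) + 382/((((30 + (-1/7*(-3)*(1 - 6))**2 + 11*(-1/7*(-3)*(1 - 6))) + 11)*(-7))) = 227/149 + 382/((((30 + (-1/7*(-3)*(-5))**2 + 11*(-1/7*(-3)*(-5))) + 11)*(-7))) = 227/149 + 382/((((30 + (-15/7)**2 + 11*(-15/7)) + 11)*(-7))) = 227/149 + 382/((((30 + 225/49 - 165/7) + 11)*(-7))) = 227/149 + 382/(((540/49 + 11)*(-7))) = 227/149 + 382/(((1079/49)*(-7))) = 227/149 + 382/(-1079/7) = 227/149 + 382*(-7/1079) = 227/149 - 2674/1079 = -153493/160771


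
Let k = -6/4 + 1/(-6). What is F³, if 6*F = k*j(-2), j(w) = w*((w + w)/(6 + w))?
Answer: -125/729 ≈ -0.17147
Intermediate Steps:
k = -5/3 (k = -6*¼ + 1*(-⅙) = -3/2 - ⅙ = -5/3 ≈ -1.6667)
j(w) = 2*w²/(6 + w) (j(w) = w*((2*w)/(6 + w)) = w*(2*w/(6 + w)) = 2*w²/(6 + w))
F = -5/9 (F = (-10*(-2)²/(3*(6 - 2)))/6 = (-10*4/(3*4))/6 = (-5/3*2)/6 = (⅙)*(-10/3) = -5/9 ≈ -0.55556)
F³ = (-5/9)³ = -125/729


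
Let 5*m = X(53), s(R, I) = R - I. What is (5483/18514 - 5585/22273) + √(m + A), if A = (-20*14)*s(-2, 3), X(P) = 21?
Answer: 18722169/412362322 + √35105/5 ≈ 37.518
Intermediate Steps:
m = 21/5 (m = (⅕)*21 = 21/5 ≈ 4.2000)
A = 1400 (A = (-20*14)*(-2 - 1*3) = -280*(-2 - 3) = -280*(-5) = 1400)
(5483/18514 - 5585/22273) + √(m + A) = (5483/18514 - 5585/22273) + √(21/5 + 1400) = (5483*(1/18514) - 5585*1/22273) + √(7021/5) = (5483/18514 - 5585/22273) + √35105/5 = 18722169/412362322 + √35105/5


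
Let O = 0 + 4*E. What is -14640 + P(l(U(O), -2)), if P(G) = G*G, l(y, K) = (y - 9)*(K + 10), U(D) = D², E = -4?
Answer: 3889936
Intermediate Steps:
O = -16 (O = 0 + 4*(-4) = 0 - 16 = -16)
l(y, K) = (-9 + y)*(10 + K)
P(G) = G²
-14640 + P(l(U(O), -2)) = -14640 + (-90 - 9*(-2) + 10*(-16)² - 2*(-16)²)² = -14640 + (-90 + 18 + 10*256 - 2*256)² = -14640 + (-90 + 18 + 2560 - 512)² = -14640 + 1976² = -14640 + 3904576 = 3889936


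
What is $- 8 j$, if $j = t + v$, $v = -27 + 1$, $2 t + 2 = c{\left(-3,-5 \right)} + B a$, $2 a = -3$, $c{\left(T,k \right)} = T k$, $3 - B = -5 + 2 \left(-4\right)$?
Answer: $252$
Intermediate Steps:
$B = 16$ ($B = 3 - \left(-5 + 2 \left(-4\right)\right) = 3 - \left(-5 - 8\right) = 3 - -13 = 3 + 13 = 16$)
$a = - \frac{3}{2}$ ($a = \frac{1}{2} \left(-3\right) = - \frac{3}{2} \approx -1.5$)
$t = - \frac{11}{2}$ ($t = -1 + \frac{\left(-3\right) \left(-5\right) + 16 \left(- \frac{3}{2}\right)}{2} = -1 + \frac{15 - 24}{2} = -1 + \frac{1}{2} \left(-9\right) = -1 - \frac{9}{2} = - \frac{11}{2} \approx -5.5$)
$v = -26$
$j = - \frac{63}{2}$ ($j = - \frac{11}{2} - 26 = - \frac{63}{2} \approx -31.5$)
$- 8 j = \left(-8\right) \left(- \frac{63}{2}\right) = 252$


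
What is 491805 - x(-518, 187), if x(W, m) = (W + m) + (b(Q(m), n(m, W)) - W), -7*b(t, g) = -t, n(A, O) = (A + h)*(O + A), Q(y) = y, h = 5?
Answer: 3441139/7 ≈ 4.9159e+5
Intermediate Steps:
n(A, O) = (5 + A)*(A + O) (n(A, O) = (A + 5)*(O + A) = (5 + A)*(A + O))
b(t, g) = t/7 (b(t, g) = -(-1)*t/7 = t/7)
x(W, m) = 8*m/7 (x(W, m) = (W + m) + (m/7 - W) = (W + m) + (-W + m/7) = 8*m/7)
491805 - x(-518, 187) = 491805 - 8*187/7 = 491805 - 1*1496/7 = 491805 - 1496/7 = 3441139/7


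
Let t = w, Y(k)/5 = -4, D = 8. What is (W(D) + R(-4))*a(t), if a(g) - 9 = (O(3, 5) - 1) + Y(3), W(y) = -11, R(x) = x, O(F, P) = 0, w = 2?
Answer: 180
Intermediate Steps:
Y(k) = -20 (Y(k) = 5*(-4) = -20)
t = 2
a(g) = -12 (a(g) = 9 + ((0 - 1) - 20) = 9 + (-1 - 20) = 9 - 21 = -12)
(W(D) + R(-4))*a(t) = (-11 - 4)*(-12) = -15*(-12) = 180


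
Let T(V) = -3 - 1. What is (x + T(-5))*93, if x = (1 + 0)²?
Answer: -279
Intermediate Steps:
x = 1 (x = 1² = 1)
T(V) = -4
(x + T(-5))*93 = (1 - 4)*93 = -3*93 = -279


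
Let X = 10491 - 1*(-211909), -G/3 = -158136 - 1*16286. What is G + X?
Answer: 745666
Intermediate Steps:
G = 523266 (G = -3*(-158136 - 1*16286) = -3*(-158136 - 16286) = -3*(-174422) = 523266)
X = 222400 (X = 10491 + 211909 = 222400)
G + X = 523266 + 222400 = 745666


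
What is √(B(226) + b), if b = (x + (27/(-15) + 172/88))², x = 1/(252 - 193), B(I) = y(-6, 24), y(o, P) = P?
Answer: √1012121169/6490 ≈ 4.9020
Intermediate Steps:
B(I) = 24
x = 1/59 ≈ 0.016949
b = 1238769/42120100 (b = (1/59 + (27/(-15) + 172/88))² = (1/59 + (27*(-1/15) + 172*(1/88)))² = (1/59 + (-9/5 + 43/22))² = (1/59 + 17/110)² = (1113/6490)² = 1238769/42120100 ≈ 0.029410)
√(B(226) + b) = √(24 + 1238769/42120100) = √(1012121169/42120100) = √1012121169/6490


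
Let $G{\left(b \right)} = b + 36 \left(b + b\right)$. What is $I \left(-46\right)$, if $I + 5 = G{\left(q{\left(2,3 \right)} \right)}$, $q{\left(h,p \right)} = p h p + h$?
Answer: $-66930$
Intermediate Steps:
$q{\left(h,p \right)} = h + h p^{2}$ ($q{\left(h,p \right)} = h p p + h = h p^{2} + h = h + h p^{2}$)
$G{\left(b \right)} = 73 b$ ($G{\left(b \right)} = b + 36 \cdot 2 b = b + 72 b = 73 b$)
$I = 1455$ ($I = -5 + 73 \cdot 2 \left(1 + 3^{2}\right) = -5 + 73 \cdot 2 \left(1 + 9\right) = -5 + 73 \cdot 2 \cdot 10 = -5 + 73 \cdot 20 = -5 + 1460 = 1455$)
$I \left(-46\right) = 1455 \left(-46\right) = -66930$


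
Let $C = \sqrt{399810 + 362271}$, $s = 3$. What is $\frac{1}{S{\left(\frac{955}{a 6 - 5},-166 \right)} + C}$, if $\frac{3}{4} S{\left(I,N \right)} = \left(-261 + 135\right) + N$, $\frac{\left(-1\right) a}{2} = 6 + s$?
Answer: $\frac{3504}{5494505} + \frac{9 \sqrt{762081}}{5494505} \approx 0.0020677$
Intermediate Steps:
$a = -18$ ($a = - 2 \left(6 + 3\right) = \left(-2\right) 9 = -18$)
$S{\left(I,N \right)} = -168 + \frac{4 N}{3}$ ($S{\left(I,N \right)} = \frac{4 \left(\left(-261 + 135\right) + N\right)}{3} = \frac{4 \left(-126 + N\right)}{3} = -168 + \frac{4 N}{3}$)
$C = \sqrt{762081} \approx 872.97$
$\frac{1}{S{\left(\frac{955}{a 6 - 5},-166 \right)} + C} = \frac{1}{\left(-168 + \frac{4}{3} \left(-166\right)\right) + \sqrt{762081}} = \frac{1}{\left(-168 - \frac{664}{3}\right) + \sqrt{762081}} = \frac{1}{- \frac{1168}{3} + \sqrt{762081}}$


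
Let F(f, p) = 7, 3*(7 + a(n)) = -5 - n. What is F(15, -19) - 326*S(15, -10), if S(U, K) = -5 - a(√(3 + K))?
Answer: -3565/3 - 326*I*√7/3 ≈ -1188.3 - 287.5*I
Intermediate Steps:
a(n) = -26/3 - n/3 (a(n) = -7 + (-5 - n)/3 = -7 + (-5/3 - n/3) = -26/3 - n/3)
S(U, K) = 11/3 + √(3 + K)/3 (S(U, K) = -5 - (-26/3 - √(3 + K)/3) = -5 + (26/3 + √(3 + K)/3) = 11/3 + √(3 + K)/3)
F(15, -19) - 326*S(15, -10) = 7 - 326*(11/3 + √(3 - 10)/3) = 7 - 326*(11/3 + √(-7)/3) = 7 - 326*(11/3 + (I*√7)/3) = 7 - 326*(11/3 + I*√7/3) = 7 + (-3586/3 - 326*I*√7/3) = -3565/3 - 326*I*√7/3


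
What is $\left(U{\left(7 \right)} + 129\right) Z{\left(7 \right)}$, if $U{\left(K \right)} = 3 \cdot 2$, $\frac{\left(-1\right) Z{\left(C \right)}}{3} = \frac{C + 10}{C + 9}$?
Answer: $- \frac{6885}{16} \approx -430.31$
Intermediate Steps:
$Z{\left(C \right)} = - \frac{3 \left(10 + C\right)}{9 + C}$ ($Z{\left(C \right)} = - 3 \frac{C + 10}{C + 9} = - 3 \frac{10 + C}{9 + C} = - \frac{3 \left(10 + C\right)}{9 + C}$)
$U{\left(K \right)} = 6$
$\left(U{\left(7 \right)} + 129\right) Z{\left(7 \right)} = \left(6 + 129\right) \frac{3 \left(-10 - 7\right)}{9 + 7} = 135 \frac{3 \left(-10 - 7\right)}{16} = 135 \cdot 3 \cdot \frac{1}{16} \left(-17\right) = 135 \left(- \frac{51}{16}\right) = - \frac{6885}{16}$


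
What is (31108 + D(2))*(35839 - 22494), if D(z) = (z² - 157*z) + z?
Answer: 411026000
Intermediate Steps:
D(z) = z² - 156*z
(31108 + D(2))*(35839 - 22494) = (31108 + 2*(-156 + 2))*(35839 - 22494) = (31108 + 2*(-154))*13345 = (31108 - 308)*13345 = 30800*13345 = 411026000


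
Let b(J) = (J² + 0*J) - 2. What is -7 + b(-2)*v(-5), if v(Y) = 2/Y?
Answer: -39/5 ≈ -7.8000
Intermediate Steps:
b(J) = -2 + J² (b(J) = (J² + 0) - 2 = J² - 2 = -2 + J²)
-7 + b(-2)*v(-5) = -7 + (-2 + (-2)²)*(2/(-5)) = -7 + (-2 + 4)*(2*(-⅕)) = -7 + 2*(-⅖) = -7 - ⅘ = -39/5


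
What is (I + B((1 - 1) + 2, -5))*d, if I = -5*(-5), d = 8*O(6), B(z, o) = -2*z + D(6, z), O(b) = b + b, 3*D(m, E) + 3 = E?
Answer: 1984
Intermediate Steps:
D(m, E) = -1 + E/3
O(b) = 2*b
B(z, o) = -1 - 5*z/3 (B(z, o) = -2*z + (-1 + z/3) = -1 - 5*z/3)
d = 96 (d = 8*(2*6) = 8*12 = 96)
I = 25
(I + B((1 - 1) + 2, -5))*d = (25 + (-1 - 5*((1 - 1) + 2)/3))*96 = (25 + (-1 - 5*(0 + 2)/3))*96 = (25 + (-1 - 5/3*2))*96 = (25 + (-1 - 10/3))*96 = (25 - 13/3)*96 = (62/3)*96 = 1984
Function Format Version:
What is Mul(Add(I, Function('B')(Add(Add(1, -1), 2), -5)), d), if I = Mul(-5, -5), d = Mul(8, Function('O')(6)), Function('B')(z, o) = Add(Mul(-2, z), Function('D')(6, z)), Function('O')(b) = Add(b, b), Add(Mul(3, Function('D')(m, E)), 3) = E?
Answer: 1984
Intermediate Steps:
Function('D')(m, E) = Add(-1, Mul(Rational(1, 3), E))
Function('O')(b) = Mul(2, b)
Function('B')(z, o) = Add(-1, Mul(Rational(-5, 3), z)) (Function('B')(z, o) = Add(Mul(-2, z), Add(-1, Mul(Rational(1, 3), z))) = Add(-1, Mul(Rational(-5, 3), z)))
d = 96 (d = Mul(8, Mul(2, 6)) = Mul(8, 12) = 96)
I = 25
Mul(Add(I, Function('B')(Add(Add(1, -1), 2), -5)), d) = Mul(Add(25, Add(-1, Mul(Rational(-5, 3), Add(Add(1, -1), 2)))), 96) = Mul(Add(25, Add(-1, Mul(Rational(-5, 3), Add(0, 2)))), 96) = Mul(Add(25, Add(-1, Mul(Rational(-5, 3), 2))), 96) = Mul(Add(25, Add(-1, Rational(-10, 3))), 96) = Mul(Add(25, Rational(-13, 3)), 96) = Mul(Rational(62, 3), 96) = 1984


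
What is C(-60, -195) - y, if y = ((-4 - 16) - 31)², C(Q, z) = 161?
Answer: -2440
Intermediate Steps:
y = 2601 (y = (-20 - 31)² = (-51)² = 2601)
C(-60, -195) - y = 161 - 1*2601 = 161 - 2601 = -2440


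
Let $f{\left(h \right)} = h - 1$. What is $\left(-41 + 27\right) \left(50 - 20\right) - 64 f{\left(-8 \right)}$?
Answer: $156$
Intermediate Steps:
$f{\left(h \right)} = -1 + h$ ($f{\left(h \right)} = h - 1 = -1 + h$)
$\left(-41 + 27\right) \left(50 - 20\right) - 64 f{\left(-8 \right)} = \left(-41 + 27\right) \left(50 - 20\right) - 64 \left(-1 - 8\right) = \left(-14\right) 30 - -576 = -420 + 576 = 156$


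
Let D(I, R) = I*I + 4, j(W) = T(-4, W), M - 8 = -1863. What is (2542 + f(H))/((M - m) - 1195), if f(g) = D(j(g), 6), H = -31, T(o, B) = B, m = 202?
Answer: -1169/1084 ≈ -1.0784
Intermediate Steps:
M = -1855 (M = 8 - 1863 = -1855)
j(W) = W
D(I, R) = 4 + I² (D(I, R) = I² + 4 = 4 + I²)
f(g) = 4 + g²
(2542 + f(H))/((M - m) - 1195) = (2542 + (4 + (-31)²))/((-1855 - 1*202) - 1195) = (2542 + (4 + 961))/((-1855 - 202) - 1195) = (2542 + 965)/(-2057 - 1195) = 3507/(-3252) = 3507*(-1/3252) = -1169/1084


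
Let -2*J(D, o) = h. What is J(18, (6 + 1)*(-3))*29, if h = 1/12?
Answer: -29/24 ≈ -1.2083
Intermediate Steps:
h = 1/12 ≈ 0.083333
J(D, o) = -1/24 (J(D, o) = -1/2*1/12 = -1/24)
J(18, (6 + 1)*(-3))*29 = -1/24*29 = -29/24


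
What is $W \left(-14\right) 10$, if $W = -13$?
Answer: $1820$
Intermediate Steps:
$W \left(-14\right) 10 = \left(-13\right) \left(-14\right) 10 = 182 \cdot 10 = 1820$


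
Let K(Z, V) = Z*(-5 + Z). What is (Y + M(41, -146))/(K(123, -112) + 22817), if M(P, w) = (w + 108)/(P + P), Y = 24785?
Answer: 1016166/1530571 ≈ 0.66391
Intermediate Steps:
M(P, w) = (108 + w)/(2*P) (M(P, w) = (108 + w)/((2*P)) = (108 + w)*(1/(2*P)) = (108 + w)/(2*P))
(Y + M(41, -146))/(K(123, -112) + 22817) = (24785 + (½)*(108 - 146)/41)/(123*(-5 + 123) + 22817) = (24785 + (½)*(1/41)*(-38))/(123*118 + 22817) = (24785 - 19/41)/(14514 + 22817) = (1016166/41)/37331 = (1016166/41)*(1/37331) = 1016166/1530571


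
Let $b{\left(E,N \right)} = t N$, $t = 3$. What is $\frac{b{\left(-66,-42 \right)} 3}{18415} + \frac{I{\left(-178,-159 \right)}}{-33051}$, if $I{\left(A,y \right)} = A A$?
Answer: $- \frac{595954138}{608634165} \approx -0.97917$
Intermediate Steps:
$I{\left(A,y \right)} = A^{2}$
$b{\left(E,N \right)} = 3 N$
$\frac{b{\left(-66,-42 \right)} 3}{18415} + \frac{I{\left(-178,-159 \right)}}{-33051} = \frac{3 \left(-42\right) 3}{18415} + \frac{\left(-178\right)^{2}}{-33051} = \left(-126\right) 3 \cdot \frac{1}{18415} + 31684 \left(- \frac{1}{33051}\right) = \left(-378\right) \frac{1}{18415} - \frac{31684}{33051} = - \frac{378}{18415} - \frac{31684}{33051} = - \frac{595954138}{608634165}$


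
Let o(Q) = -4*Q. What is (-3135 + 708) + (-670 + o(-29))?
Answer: -2981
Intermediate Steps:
(-3135 + 708) + (-670 + o(-29)) = (-3135 + 708) + (-670 - 4*(-29)) = -2427 + (-670 + 116) = -2427 - 554 = -2981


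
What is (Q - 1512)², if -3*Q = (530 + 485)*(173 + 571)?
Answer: 64126445824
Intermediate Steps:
Q = -251720 (Q = -(530 + 485)*(173 + 571)/3 = -1015*744/3 = -⅓*755160 = -251720)
(Q - 1512)² = (-251720 - 1512)² = (-253232)² = 64126445824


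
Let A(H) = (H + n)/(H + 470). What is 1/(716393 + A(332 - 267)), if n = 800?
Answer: 107/76654224 ≈ 1.3959e-6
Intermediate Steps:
A(H) = (800 + H)/(470 + H) (A(H) = (H + 800)/(H + 470) = (800 + H)/(470 + H))
1/(716393 + A(332 - 267)) = 1/(716393 + (800 + (332 - 267))/(470 + (332 - 267))) = 1/(716393 + (800 + 65)/(470 + 65)) = 1/(716393 + 865/535) = 1/(716393 + (1/535)*865) = 1/(716393 + 173/107) = 1/(76654224/107) = 107/76654224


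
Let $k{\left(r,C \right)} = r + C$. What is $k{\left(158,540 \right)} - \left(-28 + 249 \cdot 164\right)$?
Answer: $-40110$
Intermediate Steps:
$k{\left(r,C \right)} = C + r$
$k{\left(158,540 \right)} - \left(-28 + 249 \cdot 164\right) = \left(540 + 158\right) - \left(-28 + 249 \cdot 164\right) = 698 - \left(-28 + 40836\right) = 698 - 40808 = -40110$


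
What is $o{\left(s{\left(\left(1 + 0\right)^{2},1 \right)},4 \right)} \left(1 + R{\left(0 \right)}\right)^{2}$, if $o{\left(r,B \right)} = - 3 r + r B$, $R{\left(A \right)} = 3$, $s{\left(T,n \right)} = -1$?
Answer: $-16$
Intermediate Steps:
$o{\left(r,B \right)} = - 3 r + B r$
$o{\left(s{\left(\left(1 + 0\right)^{2},1 \right)},4 \right)} \left(1 + R{\left(0 \right)}\right)^{2} = - (-3 + 4) \left(1 + 3\right)^{2} = \left(-1\right) 1 \cdot 4^{2} = \left(-1\right) 16 = -16$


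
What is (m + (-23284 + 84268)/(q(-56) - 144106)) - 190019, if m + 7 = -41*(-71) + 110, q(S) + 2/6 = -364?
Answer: -7368200637/39401 ≈ -1.8701e+5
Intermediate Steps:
q(S) = -1093/3 (q(S) = -1/3 - 364 = -1093/3)
m = 3014 (m = -7 + (-41*(-71) + 110) = -7 + (2911 + 110) = -7 + 3021 = 3014)
(m + (-23284 + 84268)/(q(-56) - 144106)) - 190019 = (3014 + (-23284 + 84268)/(-1093/3 - 144106)) - 190019 = (3014 + 60984/(-433411/3)) - 190019 = (3014 + 60984*(-3/433411)) - 190019 = (3014 - 16632/39401) - 190019 = 118737982/39401 - 190019 = -7368200637/39401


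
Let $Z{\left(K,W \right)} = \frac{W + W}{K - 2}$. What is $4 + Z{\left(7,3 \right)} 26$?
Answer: $\frac{176}{5} \approx 35.2$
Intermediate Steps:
$Z{\left(K,W \right)} = \frac{2 W}{-2 + K}$
$4 + Z{\left(7,3 \right)} 26 = 4 + 2 \cdot 3 \frac{1}{-2 + 7} \cdot 26 = 4 + 2 \cdot 3 \cdot \frac{1}{5} \cdot 26 = 4 + \frac{6}{5} \cdot 26 = 4 + \frac{156}{5} = \frac{176}{5}$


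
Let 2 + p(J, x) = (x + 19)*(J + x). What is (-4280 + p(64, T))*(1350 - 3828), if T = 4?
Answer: 6735204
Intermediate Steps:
p(J, x) = -2 + (19 + x)*(J + x) (p(J, x) = -2 + (x + 19)*(J + x) = -2 + (19 + x)*(J + x))
(-4280 + p(64, T))*(1350 - 3828) = (-4280 + (-2 + 4**2 + 19*64 + 19*4 + 64*4))*(1350 - 3828) = (-4280 + (-2 + 16 + 1216 + 76 + 256))*(-2478) = (-4280 + 1562)*(-2478) = -2718*(-2478) = 6735204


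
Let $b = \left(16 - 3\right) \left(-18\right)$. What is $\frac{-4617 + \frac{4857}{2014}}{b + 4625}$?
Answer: $- \frac{9293781}{8843474} \approx -1.0509$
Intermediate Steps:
$b = -234$ ($b = 13 \left(-18\right) = -234$)
$\frac{-4617 + \frac{4857}{2014}}{b + 4625} = \frac{-4617 + \frac{4857}{2014}}{-234 + 4625} = \frac{-4617 + 4857 \cdot \frac{1}{2014}}{4391} = \left(-4617 + \frac{4857}{2014}\right) \frac{1}{4391} = \left(- \frac{9293781}{2014}\right) \frac{1}{4391} = - \frac{9293781}{8843474}$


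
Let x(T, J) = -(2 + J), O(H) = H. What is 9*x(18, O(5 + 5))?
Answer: -108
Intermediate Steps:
x(T, J) = -2 - J
9*x(18, O(5 + 5)) = 9*(-2 - (5 + 5)) = 9*(-2 - 1*10) = 9*(-2 - 10) = 9*(-12) = -108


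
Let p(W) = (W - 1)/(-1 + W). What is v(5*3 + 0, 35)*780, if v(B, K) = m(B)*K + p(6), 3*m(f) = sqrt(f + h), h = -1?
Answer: 780 + 9100*sqrt(14) ≈ 34829.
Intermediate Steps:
p(W) = 1 (p(W) = (-1 + W)/(-1 + W) = 1)
m(f) = sqrt(-1 + f)/3 (m(f) = sqrt(f - 1)/3 = sqrt(-1 + f)/3)
v(B, K) = 1 + K*sqrt(-1 + B)/3 (v(B, K) = (sqrt(-1 + B)/3)*K + 1 = K*sqrt(-1 + B)/3 + 1 = 1 + K*sqrt(-1 + B)/3)
v(5*3 + 0, 35)*780 = (1 + (1/3)*35*sqrt(-1 + (5*3 + 0)))*780 = (1 + (1/3)*35*sqrt(-1 + (15 + 0)))*780 = (1 + (1/3)*35*sqrt(-1 + 15))*780 = (1 + (1/3)*35*sqrt(14))*780 = (1 + 35*sqrt(14)/3)*780 = 780 + 9100*sqrt(14)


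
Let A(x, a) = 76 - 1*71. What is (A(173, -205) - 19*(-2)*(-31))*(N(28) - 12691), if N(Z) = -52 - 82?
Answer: 15043725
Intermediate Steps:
N(Z) = -134
A(x, a) = 5 (A(x, a) = 76 - 71 = 5)
(A(173, -205) - 19*(-2)*(-31))*(N(28) - 12691) = (5 - 19*(-2)*(-31))*(-134 - 12691) = (5 + 38*(-31))*(-12825) = (5 - 1178)*(-12825) = -1173*(-12825) = 15043725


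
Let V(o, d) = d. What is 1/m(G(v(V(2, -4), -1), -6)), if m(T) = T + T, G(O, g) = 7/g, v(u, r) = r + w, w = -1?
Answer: -3/7 ≈ -0.42857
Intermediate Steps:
v(u, r) = -1 + r (v(u, r) = r - 1 = -1 + r)
m(T) = 2*T
1/m(G(v(V(2, -4), -1), -6)) = 1/(2*(7/(-6))) = 1/(2*(7*(-1/6))) = 1/(2*(-7/6)) = 1/(-7/3) = -3/7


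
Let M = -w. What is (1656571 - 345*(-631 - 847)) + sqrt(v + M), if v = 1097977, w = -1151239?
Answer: 2166481 + 16*sqrt(8786) ≈ 2.1680e+6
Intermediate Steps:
M = 1151239 (M = -1*(-1151239) = 1151239)
(1656571 - 345*(-631 - 847)) + sqrt(v + M) = (1656571 - 345*(-631 - 847)) + sqrt(1097977 + 1151239) = (1656571 - 345*(-1478)) + sqrt(2249216) = (1656571 + 509910) + 16*sqrt(8786) = 2166481 + 16*sqrt(8786)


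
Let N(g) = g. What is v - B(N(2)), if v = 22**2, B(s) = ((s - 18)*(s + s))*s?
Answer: 612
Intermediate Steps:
B(s) = 2*s**2*(-18 + s) (B(s) = ((-18 + s)*(2*s))*s = (2*s*(-18 + s))*s = 2*s**2*(-18 + s))
v = 484
v - B(N(2)) = 484 - 2*2**2*(-18 + 2) = 484 - 2*4*(-16) = 484 - 1*(-128) = 484 + 128 = 612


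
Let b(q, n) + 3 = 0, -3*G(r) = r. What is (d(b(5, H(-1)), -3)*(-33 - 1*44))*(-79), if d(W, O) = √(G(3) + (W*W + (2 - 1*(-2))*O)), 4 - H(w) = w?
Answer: 12166*I ≈ 12166.0*I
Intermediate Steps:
H(w) = 4 - w
G(r) = -r/3
b(q, n) = -3 (b(q, n) = -3 + 0 = -3)
d(W, O) = √(-1 + W² + 4*O) (d(W, O) = √(-⅓*3 + (W*W + (2 - 1*(-2))*O)) = √(-1 + (W² + (2 + 2)*O)) = √(-1 + (W² + 4*O)) = √(-1 + W² + 4*O))
(d(b(5, H(-1)), -3)*(-33 - 1*44))*(-79) = (√(-1 + (-3)² + 4*(-3))*(-33 - 1*44))*(-79) = (√(-1 + 9 - 12)*(-33 - 44))*(-79) = (√(-4)*(-77))*(-79) = ((2*I)*(-77))*(-79) = -154*I*(-79) = 12166*I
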